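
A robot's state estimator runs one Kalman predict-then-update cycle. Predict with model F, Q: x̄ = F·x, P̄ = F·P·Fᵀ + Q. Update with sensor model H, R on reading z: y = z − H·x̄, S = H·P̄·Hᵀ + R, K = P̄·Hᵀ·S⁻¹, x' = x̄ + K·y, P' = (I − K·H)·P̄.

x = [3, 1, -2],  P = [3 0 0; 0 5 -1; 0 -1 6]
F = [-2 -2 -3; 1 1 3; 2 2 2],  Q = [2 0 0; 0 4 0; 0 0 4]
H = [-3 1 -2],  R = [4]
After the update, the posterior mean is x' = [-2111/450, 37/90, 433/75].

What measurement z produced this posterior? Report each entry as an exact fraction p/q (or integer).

x̄ = F·x = [-2, -2, 4]
P̄ = F·P·Fᵀ + Q = [76 -61 -58; -61 60 44; -58 44 52]
S = H·P̄·Hᵀ + R = [450]
K = P̄·Hᵀ·S⁻¹ = [-173/450; 31/90; 19/75]
x' − x̄ = [-1211/450, 217/90, 133/75] = K·y
y = (KᵀK)⁻¹·Kᵀ·(x' − x̄) = [7]
z = y + H·x̄ = [7] + [-4] = [3]

z = [3]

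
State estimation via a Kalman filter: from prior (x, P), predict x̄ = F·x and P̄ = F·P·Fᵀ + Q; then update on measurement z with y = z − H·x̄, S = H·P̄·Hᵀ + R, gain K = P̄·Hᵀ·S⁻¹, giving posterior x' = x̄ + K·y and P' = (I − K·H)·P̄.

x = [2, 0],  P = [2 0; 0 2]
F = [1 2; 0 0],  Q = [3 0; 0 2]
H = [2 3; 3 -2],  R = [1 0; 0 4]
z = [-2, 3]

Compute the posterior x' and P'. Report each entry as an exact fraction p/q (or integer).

x̄ = F·x = [2, 0]
P̄ = F·P·Fᵀ + Q = [13 0; 0 2]
y = z − H·x̄ = [-6, -3]
S = H·P̄·Hᵀ + R = [71 66; 66 129]
K = P̄·Hᵀ·S⁻¹ = [260/1601 351/1601; 346/1601 -680/4803]
x' = x̄ + K·y = [589/1601, -1396/1601]
P' = (I − K·H)·P̄ = [364/1601 -156/1601; -156/1601 658/4803]

x' = [589/1601, -1396/1601]
P' = [364/1601 -156/1601; -156/1601 658/4803]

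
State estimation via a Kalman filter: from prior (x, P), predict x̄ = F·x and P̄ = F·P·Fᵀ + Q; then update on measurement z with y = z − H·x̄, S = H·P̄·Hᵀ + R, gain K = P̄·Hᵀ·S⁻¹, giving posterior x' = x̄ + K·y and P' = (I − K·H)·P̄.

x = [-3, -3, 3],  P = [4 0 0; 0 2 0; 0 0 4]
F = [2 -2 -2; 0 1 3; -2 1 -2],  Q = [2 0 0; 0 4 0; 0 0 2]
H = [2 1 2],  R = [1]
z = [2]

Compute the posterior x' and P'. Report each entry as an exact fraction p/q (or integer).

x' = [-22/41, -74/123, 73/41]
P' = [954/41 -220/41 -836/41; -220/41 1802/123 -90/41; -836/41 -90/41 888/41]

x̄ = F·x = [-6, 6, -3]
P̄ = F·P·Fᵀ + Q = [42 -28 -4; -28 42 -22; -4 -22 36]
y = z − H·x̄ = [14]
S = H·P̄·Hᵀ + R = [123]
K = P̄·Hᵀ·S⁻¹ = [16/41; -58/123; 14/41]
x' = x̄ + K·y = [-22/41, -74/123, 73/41]
P' = (I − K·H)·P̄ = [954/41 -220/41 -836/41; -220/41 1802/123 -90/41; -836/41 -90/41 888/41]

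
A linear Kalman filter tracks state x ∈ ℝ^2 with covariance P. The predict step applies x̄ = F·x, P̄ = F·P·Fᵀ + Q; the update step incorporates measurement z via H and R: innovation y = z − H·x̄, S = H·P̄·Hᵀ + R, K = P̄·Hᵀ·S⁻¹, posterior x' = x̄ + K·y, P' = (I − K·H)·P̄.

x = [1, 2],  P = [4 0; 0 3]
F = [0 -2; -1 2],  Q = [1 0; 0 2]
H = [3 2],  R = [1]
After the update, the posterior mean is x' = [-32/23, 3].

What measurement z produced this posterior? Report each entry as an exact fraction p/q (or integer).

z = [2]

x̄ = F·x = [-4, 3]
P̄ = F·P·Fᵀ + Q = [13 -12; -12 18]
S = H·P̄·Hᵀ + R = [46]
K = P̄·Hᵀ·S⁻¹ = [15/46; 0]
x' − x̄ = [60/23, 0] = K·y
y = (KᵀK)⁻¹·Kᵀ·(x' − x̄) = [8]
z = y + H·x̄ = [8] + [-6] = [2]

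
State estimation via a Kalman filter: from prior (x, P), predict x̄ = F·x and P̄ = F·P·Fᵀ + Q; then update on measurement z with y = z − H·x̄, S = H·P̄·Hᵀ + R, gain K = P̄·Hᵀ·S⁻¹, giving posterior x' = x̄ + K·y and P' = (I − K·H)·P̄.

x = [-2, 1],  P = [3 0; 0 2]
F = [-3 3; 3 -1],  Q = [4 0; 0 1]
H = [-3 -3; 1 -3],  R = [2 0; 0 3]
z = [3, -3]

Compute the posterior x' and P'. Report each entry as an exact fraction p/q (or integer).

x̄ = F·x = [9, -7]
P̄ = F·P·Fᵀ + Q = [49 -33; -33 30]
y = z − H·x̄ = [9, -33]
S = H·P̄·Hᵀ + R = [119 -75; -75 520]
K = P̄·Hᵀ·S⁻¹ = [-2772/11251 14012/56255; -909/11251 -13962/56255]
x' = x̄ + K·y = [-80841/56255, 26056/56255]
P' = (I − K·H)·P̄ = [17439/56255 -8199/56255; -8199/56255 11229/56255]

x' = [-80841/56255, 26056/56255]
P' = [17439/56255 -8199/56255; -8199/56255 11229/56255]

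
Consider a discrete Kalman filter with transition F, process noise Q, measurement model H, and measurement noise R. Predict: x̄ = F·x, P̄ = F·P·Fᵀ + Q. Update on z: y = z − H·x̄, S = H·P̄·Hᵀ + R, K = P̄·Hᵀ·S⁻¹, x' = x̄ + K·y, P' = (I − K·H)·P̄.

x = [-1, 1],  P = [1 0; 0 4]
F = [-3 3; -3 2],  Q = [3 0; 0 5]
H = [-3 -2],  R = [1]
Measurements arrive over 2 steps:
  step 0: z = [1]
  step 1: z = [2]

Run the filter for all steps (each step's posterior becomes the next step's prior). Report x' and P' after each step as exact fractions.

step 0: x' = [-396/949, 134/949], P' = [1452/949 -2073/949; -2073/949 3189/949]
step 1: x' = [-292650/573221, -397948/1719663], P' = [780522/573221 -1108719/573221; -1108719/573221 5139626/1719663]

step 0: x̄ = F·x = [6, 5]
step 0: P̄ = F·P·Fᵀ + Q = [48 33; 33 30]
step 0: y = z − H·x̄ = [29]
step 0: S = H·P̄·Hᵀ + R = [949]
step 0: K = P̄·Hᵀ·S⁻¹ = [-210/949; -159/949]
step 0: x' = x̄ + K·y = [-396/949, 134/949]
step 0: P' = (I − K·H)·P̄ = [1452/949 -2073/949; -2073/949 3189/949]
step 1: x̄ = F·x = [1590/949, 112/73]
step 1: P̄ = F·P·Fᵀ + Q = [81930/949 4869/73; 4869/73 4265/73]
step 1: y = z − H·x̄ = [9580/949]
step 1: S = H·P̄·Hᵀ + R = [1719663/949]
step 1: K = P̄·Hᵀ·S⁻¹ = [-124128/573221; -300781/1719663]
step 1: x' = x̄ + K·y = [-292650/573221, -397948/1719663]
step 1: P' = (I − K·H)·P̄ = [780522/573221 -1108719/573221; -1108719/573221 5139626/1719663]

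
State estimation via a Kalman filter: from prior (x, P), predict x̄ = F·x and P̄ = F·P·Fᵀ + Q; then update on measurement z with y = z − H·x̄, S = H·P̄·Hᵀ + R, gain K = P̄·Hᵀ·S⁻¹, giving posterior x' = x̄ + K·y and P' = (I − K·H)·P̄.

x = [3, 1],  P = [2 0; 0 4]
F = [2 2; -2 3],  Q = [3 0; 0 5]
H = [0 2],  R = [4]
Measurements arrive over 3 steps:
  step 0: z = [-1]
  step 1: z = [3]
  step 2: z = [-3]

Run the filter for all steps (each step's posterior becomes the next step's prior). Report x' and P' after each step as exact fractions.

step 0: x' = [44/5, -11/20], P' = [547/25 8/25; 8/25 49/50]
step 1: x' = [-111/197, 254/197], P' = [5987/197 -162/197; -162/197 195/197]
step 2: x' = [191899/28829, -41964/28829], P' = [806379/28829 -23102/28829; -23102/28829 28632/28829]

step 0: x̄ = F·x = [8, -3]
step 0: P̄ = F·P·Fᵀ + Q = [27 16; 16 49]
step 0: y = z − H·x̄ = [5]
step 0: S = H·P̄·Hᵀ + R = [200]
step 0: K = P̄·Hᵀ·S⁻¹ = [4/25; 49/100]
step 0: x' = x̄ + K·y = [44/5, -11/20]
step 0: P' = (I − K·H)·P̄ = [547/25 8/25; 8/25 49/50]
step 1: x̄ = F·x = [33/2, -77/4]
step 1: P̄ = F·P·Fᵀ + Q = [97 -81; -81 195/2]
step 1: y = z − H·x̄ = [83/2]
step 1: S = H·P̄·Hᵀ + R = [394]
step 1: K = P̄·Hᵀ·S⁻¹ = [-81/197; 195/394]
step 1: x' = x̄ + K·y = [-111/197, 254/197]
step 1: P' = (I − K·H)·P̄ = [5987/197 -162/197; -162/197 195/197]
step 2: x̄ = F·x = [286/197, 984/197]
step 2: P̄ = F·P·Fᵀ + Q = [24023/197 -23102/197; -23102/197 28632/197]
step 2: y = z − H·x̄ = [-2559/197]
step 2: S = H·P̄·Hᵀ + R = [115316/197]
step 2: K = P̄·Hᵀ·S⁻¹ = [-11551/28829; 14316/28829]
step 2: x' = x̄ + K·y = [191899/28829, -41964/28829]
step 2: P' = (I − K·H)·P̄ = [806379/28829 -23102/28829; -23102/28829 28632/28829]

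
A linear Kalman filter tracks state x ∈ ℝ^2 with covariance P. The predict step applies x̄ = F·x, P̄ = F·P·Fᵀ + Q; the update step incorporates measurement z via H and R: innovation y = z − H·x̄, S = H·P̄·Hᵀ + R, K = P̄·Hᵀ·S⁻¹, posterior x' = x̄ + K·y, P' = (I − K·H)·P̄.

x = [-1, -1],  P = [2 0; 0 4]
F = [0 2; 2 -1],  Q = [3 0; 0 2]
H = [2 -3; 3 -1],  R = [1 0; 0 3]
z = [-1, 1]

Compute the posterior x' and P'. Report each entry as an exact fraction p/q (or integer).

x' = [631/1838, 476/919]
P' = [5713/11028 703/1838; 703/1838 357/919]

x̄ = F·x = [-2, -1]
P̄ = F·P·Fᵀ + Q = [19 -8; -8 14]
y = z − H·x̄ = [0, 6]
S = H·P̄·Hᵀ + R = [299 244; 244 236]
K = P̄·Hᵀ·S⁻¹ = [-307/2757 4307/11028; -368/919 465/1838]
x' = x̄ + K·y = [631/1838, 476/919]
P' = (I − K·H)·P̄ = [5713/11028 703/1838; 703/1838 357/919]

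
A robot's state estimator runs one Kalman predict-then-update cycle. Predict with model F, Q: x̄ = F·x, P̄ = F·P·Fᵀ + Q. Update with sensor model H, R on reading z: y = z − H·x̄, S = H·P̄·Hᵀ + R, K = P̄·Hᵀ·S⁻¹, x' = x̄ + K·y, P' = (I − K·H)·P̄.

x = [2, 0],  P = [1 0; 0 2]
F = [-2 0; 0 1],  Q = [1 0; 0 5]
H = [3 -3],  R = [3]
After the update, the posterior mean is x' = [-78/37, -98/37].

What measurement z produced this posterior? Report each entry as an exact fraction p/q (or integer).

z = [2]

x̄ = F·x = [-4, 0]
P̄ = F·P·Fᵀ + Q = [5 0; 0 7]
S = H·P̄·Hᵀ + R = [111]
K = P̄·Hᵀ·S⁻¹ = [5/37; -7/37]
x' − x̄ = [70/37, -98/37] = K·y
y = (KᵀK)⁻¹·Kᵀ·(x' − x̄) = [14]
z = y + H·x̄ = [14] + [-12] = [2]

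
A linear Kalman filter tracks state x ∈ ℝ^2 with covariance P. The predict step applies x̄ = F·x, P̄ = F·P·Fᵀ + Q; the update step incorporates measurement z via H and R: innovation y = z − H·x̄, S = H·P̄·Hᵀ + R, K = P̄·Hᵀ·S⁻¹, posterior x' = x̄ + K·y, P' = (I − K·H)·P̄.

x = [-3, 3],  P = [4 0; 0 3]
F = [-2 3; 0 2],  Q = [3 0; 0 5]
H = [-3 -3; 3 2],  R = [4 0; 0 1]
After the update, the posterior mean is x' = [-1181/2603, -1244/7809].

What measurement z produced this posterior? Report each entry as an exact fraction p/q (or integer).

z = [1, -2]

x̄ = F·x = [15, 6]
P̄ = F·P·Fᵀ + Q = [46 18; 18 17]
S = H·P̄·Hᵀ + R = [895 -786; -786 699]
K = P̄·Hᵀ·S⁻¹ = [852/2603 1606/2603; -1409/2603 -3770/7809]
x' − x̄ = [-40226/2603, -48098/7809] = K·y
y = (KᵀK)⁻¹·Kᵀ·(x' − x̄) = [64, -59]
z = y + H·x̄ = [64, -59] + [-63, 57] = [1, -2]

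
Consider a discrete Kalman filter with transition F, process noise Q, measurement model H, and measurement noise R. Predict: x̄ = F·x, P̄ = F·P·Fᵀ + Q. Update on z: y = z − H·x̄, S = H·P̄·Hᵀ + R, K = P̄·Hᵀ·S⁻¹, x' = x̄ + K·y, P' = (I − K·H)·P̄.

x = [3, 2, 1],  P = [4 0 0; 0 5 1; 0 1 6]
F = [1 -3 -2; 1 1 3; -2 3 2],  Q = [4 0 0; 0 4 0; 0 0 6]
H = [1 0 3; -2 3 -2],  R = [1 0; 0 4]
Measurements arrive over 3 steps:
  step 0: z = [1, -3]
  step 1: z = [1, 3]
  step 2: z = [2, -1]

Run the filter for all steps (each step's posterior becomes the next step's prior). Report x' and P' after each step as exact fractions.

step 0: x̄ = F·x = [-5, 8, 2]
step 0: P̄ = F·P·Fᵀ + Q = [89 -58 -89; -58 73 54; -89 54 103]
step 0: y = z − H·x̄ = [0, -33]
step 0: S = H·P̄·Hᵀ + R = [483 228; 228 765]
step 0: K = P̄·Hᵀ·S⁻¹ = [-10722/35279 -14486/105837; 9268/105837 28643/105837; 45916/105837 1618/35279]
step 0: x' = x̄ + K·y = [-17049/35279, -32841/35279, 17164/35279]
step 0: P' = (I − K·H)·P̄ = [391127/35279 495040/105837 -401849/105837; 495040/105837 86756/35279 -161924/105837; -401849/105837 -161924/105837 149255/105837]
step 1: x̄ = F·x = [47146/35279, 1602/35279, -30097/35279]
step 1: P̄ = F·P·Fᵀ + Q = [1230229/105837 -37906/35279 -1298840/105837; -37906/35279 807734/105837 -349156/105837; -1298840/105837 -349156/105837 1199734/35279]
step 1: y = z − H·x̄ = [78424/35279, 135129/35279]
step 1: S = H·P̄·Hᵀ + R = [25935844/105837 -17148508/105837; -17148508/105837 7391482/35279]
step 1: K = P̄·Hᵀ·S⁻¹ = [-887506099/3983129420 -361490271/1991564710; 224502109/1991564710 237199316/995782355; 161245795/398312942 11620963/199156471]
step 1: x' = x̄ + K·y = [290416447/1991564710, 1203291658/995782355, 53830520/199156471]
step 1: P' = (I − K·H)·P̄ = [22547624471/3983129420 4429984399/1991564710 -781171019/398312942; 4429984399/1991564710 1325651411/995782355 -140182743/199156471; -781171019/398312942 -140182743/199156471 157069469/199156471]
step 2: x̄ = F·x = [-8005943901/1991564710, 187474581/86589770, 3857763727/995782355]
step 2: P̄ = F·P·Fᵀ + Q = [43212320119/3983129420 -299998829/173179540 -9717735224/995782355; -299998829/173179540 1134043457/173179540 -11657496/43294885; -9717735224/995782355 -11657496/43294885 24227120086/995782355]
step 2: y = z − H·x̄ = [-11157509041/1991564710, -15508143693/1991564710]
step 2: S = H·P̄·Hᵀ + R = [686146127259/3983129420 -387260321023/3983129420; -387260321023/3983129420 595864740351/3983129420]
step 2: K = P̄·Hᵀ·S⁻¹ = [-13837239710630/64994053776739 -12197924682073/64994053776739; 7644477264220/64994053776739 15242465381419/64994053776739; 26078476249006/64994053776739 3936888120350/64994053776739]
step 2: x' = x̄ + K·y = [-88765608090802/64994053776739, -20801136095803/64994053776739, 75035847097201/64994053776739]
step 2: P' = (I − K·H)·P̄ = [360137888717722/64994053776739 140722442140528/64994053776739 -124658376142784/64994053776739; 140722442140528/64994053776739 84565367518620/64994053776739 -44359321625436/64994053776739; -124658376142784/64994053776739 -44359321625436/64994053776739 50245617463930/64994053776739]

step 0: x' = [-17049/35279, -32841/35279, 17164/35279], P' = [391127/35279 495040/105837 -401849/105837; 495040/105837 86756/35279 -161924/105837; -401849/105837 -161924/105837 149255/105837]
step 1: x' = [290416447/1991564710, 1203291658/995782355, 53830520/199156471], P' = [22547624471/3983129420 4429984399/1991564710 -781171019/398312942; 4429984399/1991564710 1325651411/995782355 -140182743/199156471; -781171019/398312942 -140182743/199156471 157069469/199156471]
step 2: x' = [-88765608090802/64994053776739, -20801136095803/64994053776739, 75035847097201/64994053776739], P' = [360137888717722/64994053776739 140722442140528/64994053776739 -124658376142784/64994053776739; 140722442140528/64994053776739 84565367518620/64994053776739 -44359321625436/64994053776739; -124658376142784/64994053776739 -44359321625436/64994053776739 50245617463930/64994053776739]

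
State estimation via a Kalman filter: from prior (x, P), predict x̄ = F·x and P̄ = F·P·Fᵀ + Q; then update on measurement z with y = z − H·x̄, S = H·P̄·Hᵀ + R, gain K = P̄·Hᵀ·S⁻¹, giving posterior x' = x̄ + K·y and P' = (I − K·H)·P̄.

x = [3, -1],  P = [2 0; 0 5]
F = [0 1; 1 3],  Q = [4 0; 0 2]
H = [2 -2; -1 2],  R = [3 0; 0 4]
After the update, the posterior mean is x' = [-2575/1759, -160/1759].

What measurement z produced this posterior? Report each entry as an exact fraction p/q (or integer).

x̄ = F·x = [-1, 0]
P̄ = F·P·Fᵀ + Q = [9 15; 15 49]
S = H·P̄·Hᵀ + R = [115 -124; -124 149]
K = P̄·Hᵀ·S⁻¹ = [816/1759 927/1759; 160/1759 1113/1759]
x' − x̄ = [-816/1759, -160/1759] = K·y
y = (KᵀK)⁻¹·Kᵀ·(x' − x̄) = [-1, 0]
z = y + H·x̄ = [-1, 0] + [-2, 1] = [-3, 1]

z = [-3, 1]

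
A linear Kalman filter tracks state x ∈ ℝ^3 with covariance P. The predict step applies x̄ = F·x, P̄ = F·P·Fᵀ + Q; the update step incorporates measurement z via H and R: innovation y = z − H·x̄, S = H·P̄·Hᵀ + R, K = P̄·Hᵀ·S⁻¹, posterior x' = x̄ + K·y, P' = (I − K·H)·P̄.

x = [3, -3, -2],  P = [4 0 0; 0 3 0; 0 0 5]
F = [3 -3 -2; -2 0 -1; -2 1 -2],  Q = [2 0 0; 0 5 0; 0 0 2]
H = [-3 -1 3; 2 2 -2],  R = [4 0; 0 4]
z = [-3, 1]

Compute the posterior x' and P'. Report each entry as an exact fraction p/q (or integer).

x̄ = F·x = [22, -4, -5]
P̄ = F·P·Fᵀ + Q = [85 -14 -13; -14 26 26; -13 26 41]
y = z − H·x̄ = [74, -45]
S = H·P̄·Hᵀ + R = [1158 -644; -644 396]
K = P̄·Hᵀ·S⁻¹ = [-336/5479 1778/5479; 2399/5479 3514/5479; 2224/5479 2842/5479]
x' = x̄ + K·y = [15664/5479, -2520/5479, 9291/5479]
P' = (I − K·H)·P̄ = [72931/5479 4662/5479 74037/5479; 4662/5479 15340/5479 12974/5479; 74037/5479 12974/5479 81327/5479]

x' = [15664/5479, -2520/5479, 9291/5479]
P' = [72931/5479 4662/5479 74037/5479; 4662/5479 15340/5479 12974/5479; 74037/5479 12974/5479 81327/5479]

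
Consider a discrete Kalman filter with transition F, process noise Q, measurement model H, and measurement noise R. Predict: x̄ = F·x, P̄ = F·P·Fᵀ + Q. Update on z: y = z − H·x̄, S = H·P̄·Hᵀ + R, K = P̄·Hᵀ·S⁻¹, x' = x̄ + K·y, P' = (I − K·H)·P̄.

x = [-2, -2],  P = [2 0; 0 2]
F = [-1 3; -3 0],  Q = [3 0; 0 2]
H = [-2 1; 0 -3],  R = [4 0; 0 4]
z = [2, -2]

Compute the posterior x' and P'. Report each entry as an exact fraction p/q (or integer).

x̄ = F·x = [-4, 6]
P̄ = F·P·Fᵀ + Q = [23 6; 6 20]
y = z − H·x̄ = [-12, 16]
S = H·P̄·Hᵀ + R = [92 -24; -24 184]
K = P̄·Hᵀ·S⁻¹ = [-487/1022 -327/2044; 1/511 -333/1022]
x' = x̄ + K·y = [-430/511, 390/511]
P' = (I − K·H)·P̄ = [1083/1022 109/511; 109/511 222/511]

x' = [-430/511, 390/511]
P' = [1083/1022 109/511; 109/511 222/511]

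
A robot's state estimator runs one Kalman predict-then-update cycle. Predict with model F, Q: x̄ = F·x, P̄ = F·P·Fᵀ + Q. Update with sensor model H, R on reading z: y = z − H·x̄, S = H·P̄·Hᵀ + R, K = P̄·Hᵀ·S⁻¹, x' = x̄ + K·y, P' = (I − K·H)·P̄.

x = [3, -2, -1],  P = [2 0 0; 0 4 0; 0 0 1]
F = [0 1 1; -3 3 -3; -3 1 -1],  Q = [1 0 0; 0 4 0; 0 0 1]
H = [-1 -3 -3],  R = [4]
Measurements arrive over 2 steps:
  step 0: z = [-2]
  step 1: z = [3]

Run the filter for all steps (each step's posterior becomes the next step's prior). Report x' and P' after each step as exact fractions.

step 0: x̄ = F·x = [-3, -12, -10]
step 0: P̄ = F·P·Fᵀ + Q = [6 9 3; 9 67 33; 3 33 24]
step 0: y = z − H·x̄ = [-71]
step 0: S = H·P̄·Hᵀ + R = [1495]
step 0: K = P̄·Hᵀ·S⁻¹ = [-42/1495; -309/1495; -174/1495]
step 0: x' = x̄ + K·y = [-1503/1495, 3999/1495, -2596/1495]
step 0: P' = (I − K·H)·P̄ = [7206/1495 477/1495 -2823/1495; 477/1495 4684/1495 -4431/1495; -2823/1495 -4431/1495 5604/1495]
step 1: x̄ = F·x = [61/65, 24294/1495, 11104/1495]
step 1: P̄ = F·P·Fᵀ + Q = [127/65 186/65 266/65; 186/65 183784/1495 82704/1495; 266/65 82704/1495 65699/1495]
step 1: y = z − H·x̄ = [112082/1495]
step 1: S = H·P̄·Hᵀ + R = [3805296/1495]
step 1: K = P̄·Hᵀ·S⁻¹ = [-34109/3805296; -133957/634216; -451327/3805296]
step 1: x' = x̄ + K·y = [506965/1902648, 131597/317108, -2786497/1902648]
step 1: P' = (I − K·H)·P̄ = [6656753/3805296 -1241447/634216 5275243/3805296; -1241447/634216 2973875/317108 -5355325/634216; 5275243/3805296 -5355325/634216 30975305/3805296]

step 0: x' = [-1503/1495, 3999/1495, -2596/1495], P' = [7206/1495 477/1495 -2823/1495; 477/1495 4684/1495 -4431/1495; -2823/1495 -4431/1495 5604/1495]
step 1: x' = [506965/1902648, 131597/317108, -2786497/1902648], P' = [6656753/3805296 -1241447/634216 5275243/3805296; -1241447/634216 2973875/317108 -5355325/634216; 5275243/3805296 -5355325/634216 30975305/3805296]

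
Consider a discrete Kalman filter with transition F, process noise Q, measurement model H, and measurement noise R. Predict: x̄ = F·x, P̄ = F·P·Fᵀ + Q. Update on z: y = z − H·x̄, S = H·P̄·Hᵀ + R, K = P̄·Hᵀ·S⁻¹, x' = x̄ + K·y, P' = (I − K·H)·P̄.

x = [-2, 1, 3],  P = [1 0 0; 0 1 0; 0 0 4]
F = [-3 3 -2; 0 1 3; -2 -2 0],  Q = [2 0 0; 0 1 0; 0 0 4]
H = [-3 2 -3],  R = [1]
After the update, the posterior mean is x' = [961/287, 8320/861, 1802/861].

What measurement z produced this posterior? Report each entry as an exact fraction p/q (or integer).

z = [3]

x̄ = F·x = [3, 10, 2]
P̄ = F·P·Fᵀ + Q = [36 -21 0; -21 38 -2; 0 -2 12]
S = H·P̄·Hᵀ + R = [861]
K = P̄·Hᵀ·S⁻¹ = [-50/287; 145/861; -40/861]
x' − x̄ = [100/287, -290/861, 80/861] = K·y
y = (KᵀK)⁻¹·Kᵀ·(x' − x̄) = [-2]
z = y + H·x̄ = [-2] + [5] = [3]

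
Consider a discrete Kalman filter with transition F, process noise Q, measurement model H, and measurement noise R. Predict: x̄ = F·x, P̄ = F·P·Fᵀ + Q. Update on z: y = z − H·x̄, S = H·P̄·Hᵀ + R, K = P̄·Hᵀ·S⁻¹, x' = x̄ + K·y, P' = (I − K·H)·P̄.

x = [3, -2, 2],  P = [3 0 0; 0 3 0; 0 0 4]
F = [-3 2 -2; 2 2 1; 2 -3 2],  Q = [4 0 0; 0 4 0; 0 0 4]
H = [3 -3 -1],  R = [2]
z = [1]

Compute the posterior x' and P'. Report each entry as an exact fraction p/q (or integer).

x̄ = F·x = [-17, 4, 16]
P̄ = F·P·Fᵀ + Q = [59 -14 -52; -14 32 2; -52 2 59]
y = z − H·x̄ = [80]
S = H·P̄·Hᵀ + R = [1456]
K = P̄·Hᵀ·S⁻¹ = [271/1456; -5/52; -17/112]
x' = x̄ + K·y = [-192/91, -48/13, 27/7]
P' = (I − K·H)·P̄ = [12463/1456 627/52 -1217/112; 627/52 241/13 -77/4; -1217/112 -77/4 2851/112]

x' = [-192/91, -48/13, 27/7]
P' = [12463/1456 627/52 -1217/112; 627/52 241/13 -77/4; -1217/112 -77/4 2851/112]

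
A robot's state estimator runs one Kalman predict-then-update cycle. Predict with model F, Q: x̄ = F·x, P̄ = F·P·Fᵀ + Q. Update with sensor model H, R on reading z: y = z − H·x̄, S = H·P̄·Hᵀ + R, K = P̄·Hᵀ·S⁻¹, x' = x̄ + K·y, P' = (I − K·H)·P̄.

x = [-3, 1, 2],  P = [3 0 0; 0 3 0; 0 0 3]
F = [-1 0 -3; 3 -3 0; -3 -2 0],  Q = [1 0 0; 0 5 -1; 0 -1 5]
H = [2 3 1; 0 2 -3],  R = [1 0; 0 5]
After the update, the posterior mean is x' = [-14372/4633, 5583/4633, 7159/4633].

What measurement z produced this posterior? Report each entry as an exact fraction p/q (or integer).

z = [-1, -2]

x̄ = F·x = [-3, -12, 7]
P̄ = F·P·Fᵀ + Q = [31 -9 9; -9 59 -10; 9 -10 44]
S = H·P̄·Hᵀ + R = [568 202; 202 757]
K = P̄·Hᵀ·S⁻¹ = [21199/194586 -8612/97293; 82897/389172 26983/194586; 13732/97293 -23200/97293]
x' − x̄ = [-473/4633, 61179/4633, -25272/4633] = K·y
y = (KᵀK)⁻¹·Kᵀ·(x' − x̄) = [34, 43]
z = y + H·x̄ = [34, 43] + [-35, -45] = [-1, -2]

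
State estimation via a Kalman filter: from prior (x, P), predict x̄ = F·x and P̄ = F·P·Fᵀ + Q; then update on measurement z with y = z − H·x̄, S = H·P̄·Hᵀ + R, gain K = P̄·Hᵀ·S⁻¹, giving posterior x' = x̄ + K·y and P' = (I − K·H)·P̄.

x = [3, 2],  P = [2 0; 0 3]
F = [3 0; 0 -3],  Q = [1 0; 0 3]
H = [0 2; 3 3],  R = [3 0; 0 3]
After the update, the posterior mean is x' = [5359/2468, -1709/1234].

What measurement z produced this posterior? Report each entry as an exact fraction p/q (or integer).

z = [-2, 2]

x̄ = F·x = [9, -6]
P̄ = F·P·Fᵀ + Q = [19 0; 0 30]
S = H·P̄·Hᵀ + R = [123 180; 180 444]
K = P̄·Hᵀ·S⁻¹ = [-285/617 779/2468; 290/617 15/1234]
x' − x̄ = [-16853/2468, 5695/1234] = K·y
y = (KᵀK)⁻¹·Kᵀ·(x' − x̄) = [10, -7]
z = y + H·x̄ = [10, -7] + [-12, 9] = [-2, 2]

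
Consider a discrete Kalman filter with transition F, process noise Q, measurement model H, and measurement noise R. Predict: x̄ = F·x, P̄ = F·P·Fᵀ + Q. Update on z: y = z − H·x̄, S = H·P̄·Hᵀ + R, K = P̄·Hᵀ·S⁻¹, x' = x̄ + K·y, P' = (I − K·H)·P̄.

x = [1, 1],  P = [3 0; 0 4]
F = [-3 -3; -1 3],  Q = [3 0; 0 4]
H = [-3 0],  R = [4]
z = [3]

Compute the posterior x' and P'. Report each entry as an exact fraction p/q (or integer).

x' = [-309/299, -19/598]
P' = [132/299 -54/299; -54/299 19153/598]

x̄ = F·x = [-6, 2]
P̄ = F·P·Fᵀ + Q = [66 -27; -27 43]
y = z − H·x̄ = [-15]
S = H·P̄·Hᵀ + R = [598]
K = P̄·Hᵀ·S⁻¹ = [-99/299; 81/598]
x' = x̄ + K·y = [-309/299, -19/598]
P' = (I − K·H)·P̄ = [132/299 -54/299; -54/299 19153/598]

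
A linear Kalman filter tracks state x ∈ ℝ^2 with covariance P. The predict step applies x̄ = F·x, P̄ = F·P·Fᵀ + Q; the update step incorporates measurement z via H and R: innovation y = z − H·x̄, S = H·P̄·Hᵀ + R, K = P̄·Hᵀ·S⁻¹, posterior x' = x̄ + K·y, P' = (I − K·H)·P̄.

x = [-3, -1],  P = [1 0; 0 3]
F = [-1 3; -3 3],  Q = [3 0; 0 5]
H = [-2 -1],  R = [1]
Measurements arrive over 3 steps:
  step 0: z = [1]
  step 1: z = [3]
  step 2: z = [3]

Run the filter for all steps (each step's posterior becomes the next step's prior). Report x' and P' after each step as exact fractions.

step 0: x̄ = F·x = [0, 6]
step 0: P̄ = F·P·Fᵀ + Q = [31 30; 30 41]
step 0: y = z − H·x̄ = [7]
step 0: S = H·P̄·Hᵀ + R = [286]
step 0: K = P̄·Hᵀ·S⁻¹ = [-46/143; -101/286]
step 0: x' = x̄ + K·y = [-322/143, 1009/286]
step 0: P' = (I − K·H)·P̄ = [201/143 -356/143; -356/143 1525/286]
step 1: x̄ = F·x = [3671/286, 4959/286]
step 1: P̄ = F·P·Fᵀ + Q = [19257/286 23475/286; 23475/286 31589/286]
step 1: y = z − H·x̄ = [13159/286]
step 1: S = H·P̄·Hᵀ + R = [202803/286]
step 1: K = P̄·Hᵀ·S⁻¹ = [-20663/67601; -78539/202803]
step 1: x' = x̄ + K·y = [-83011/67601, -97184/202803]
step 1: P' = (I − K·H)·P̄ = [73125/67601 -125587/67601; -125587/67601 832061/202803]
step 2: x̄ = F·x = [-14173/67601, 151849/67601]
step 2: P̄ = F·P·Fᵀ + Q = [3525633/67601 4222602/67601; 4222602/67601 5752879/67601]
step 2: y = z − H·x̄ = [326306/67601]
step 2: S = H·P̄·Hᵀ + R = [36813420/67601]
step 2: K = P̄·Hᵀ·S⁻¹ = [-313163/1022595; -14198083/36813420]
step 2: x' = x̄ + K·y = [-1726013/1022595, 7079491/18406710]
step 2: P' = (I − K·H)·P̄ = [368517/340865 -1897939/1022595; -1897939/1022595 150849691/36813420]

step 0: x' = [-322/143, 1009/286], P' = [201/143 -356/143; -356/143 1525/286]
step 1: x' = [-83011/67601, -97184/202803], P' = [73125/67601 -125587/67601; -125587/67601 832061/202803]
step 2: x' = [-1726013/1022595, 7079491/18406710], P' = [368517/340865 -1897939/1022595; -1897939/1022595 150849691/36813420]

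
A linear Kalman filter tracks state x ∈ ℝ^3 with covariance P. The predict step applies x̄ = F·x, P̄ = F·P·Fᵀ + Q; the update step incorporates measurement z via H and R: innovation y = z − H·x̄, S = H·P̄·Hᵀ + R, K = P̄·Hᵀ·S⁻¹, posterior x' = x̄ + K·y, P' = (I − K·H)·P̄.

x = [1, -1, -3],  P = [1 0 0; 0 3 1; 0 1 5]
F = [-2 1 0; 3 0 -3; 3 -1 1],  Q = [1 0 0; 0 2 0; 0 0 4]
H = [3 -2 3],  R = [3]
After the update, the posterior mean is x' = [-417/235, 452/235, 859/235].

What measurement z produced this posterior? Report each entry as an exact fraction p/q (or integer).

x̄ = F·x = [-3, 12, 1]
P̄ = F·P·Fᵀ + Q = [8 -9 -8; -9 56 -3; -8 -3 19]
S = H·P̄·Hᵀ + R = [470]
K = P̄·Hᵀ·S⁻¹ = [9/235; -74/235; 39/470]
x' − x̄ = [288/235, -2368/235, 624/235] = K·y
y = (KᵀK)⁻¹·Kᵀ·(x' − x̄) = [32]
z = y + H·x̄ = [32] + [-30] = [2]

z = [2]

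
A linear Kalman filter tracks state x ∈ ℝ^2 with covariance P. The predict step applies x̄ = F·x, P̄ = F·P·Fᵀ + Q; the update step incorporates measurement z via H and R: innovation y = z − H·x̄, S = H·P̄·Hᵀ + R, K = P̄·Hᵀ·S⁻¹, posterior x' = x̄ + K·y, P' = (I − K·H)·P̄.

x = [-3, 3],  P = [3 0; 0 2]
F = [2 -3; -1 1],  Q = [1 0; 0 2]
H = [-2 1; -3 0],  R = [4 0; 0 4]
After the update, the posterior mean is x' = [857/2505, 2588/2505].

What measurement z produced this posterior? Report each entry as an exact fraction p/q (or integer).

x̄ = F·x = [-15, 6]
P̄ = F·P·Fᵀ + Q = [31 -12; -12 7]
S = H·P̄·Hᵀ + R = [183 222; 222 283]
K = P̄·Hᵀ·S⁻¹ = [-296/2505 -197/835; 781/2505 -98/835]
x' − x̄ = [38432/2505, -12442/2505] = K·y
y = (KᵀK)⁻¹·Kᵀ·(x' − x̄) = [-34, -48]
z = y + H·x̄ = [-34, -48] + [36, 45] = [2, -3]

z = [2, -3]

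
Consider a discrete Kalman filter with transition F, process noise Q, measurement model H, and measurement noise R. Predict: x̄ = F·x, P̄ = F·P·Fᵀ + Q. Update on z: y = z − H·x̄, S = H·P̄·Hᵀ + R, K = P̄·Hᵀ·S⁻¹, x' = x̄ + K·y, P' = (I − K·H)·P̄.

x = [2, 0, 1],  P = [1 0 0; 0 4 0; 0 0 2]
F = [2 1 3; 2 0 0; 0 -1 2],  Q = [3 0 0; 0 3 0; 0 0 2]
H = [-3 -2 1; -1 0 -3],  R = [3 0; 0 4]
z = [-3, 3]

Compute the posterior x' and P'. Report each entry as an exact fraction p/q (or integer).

x̄ = F·x = [7, 4, 2]
P̄ = F·P·Fᵀ + Q = [29 4 8; 4 7 0; 8 0 14]
y = z − H·x̄ = [24, 16]
S = H·P̄·Hᵀ + R = [306 117; 117 207]
K = P̄·Hᵀ·S⁻¹ = [-1312/5517 -671/5517; -182/1839 202/5517; 140/1839 -1570/5517]
x' = x̄ + K·y = [-3605/5517, 12196/5517, -4006/5517]
P' = (I − K·H)·P̄ = [10286/5517 -14728/5517 -2534/5517; -14728/5517 25231/5517 4640/5517; -2534/5517 4640/5517 2938/5517]

x' = [-3605/5517, 12196/5517, -4006/5517]
P' = [10286/5517 -14728/5517 -2534/5517; -14728/5517 25231/5517 4640/5517; -2534/5517 4640/5517 2938/5517]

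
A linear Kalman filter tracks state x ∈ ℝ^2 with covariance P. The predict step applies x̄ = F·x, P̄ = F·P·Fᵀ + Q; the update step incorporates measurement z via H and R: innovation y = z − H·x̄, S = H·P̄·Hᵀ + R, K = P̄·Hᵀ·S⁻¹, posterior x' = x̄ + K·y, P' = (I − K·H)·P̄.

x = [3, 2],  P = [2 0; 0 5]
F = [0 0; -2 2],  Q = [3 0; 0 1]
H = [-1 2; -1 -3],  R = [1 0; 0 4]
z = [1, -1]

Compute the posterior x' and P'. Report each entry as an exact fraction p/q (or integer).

x̄ = F·x = [0, -2]
P̄ = F·P·Fᵀ + Q = [3 0; 0 29]
y = z − H·x̄ = [5, -7]
S = H·P̄·Hᵀ + R = [120 -171; -171 268]
K = P̄·Hᵀ·S⁻¹ = [-439/973 -291/973; 667/2919 -174/973]
x' = x̄ + K·y = [-158/973, 1151/2919]
P' = (I − K·H)·P̄ = [729/973 145/973; 145/973 551/2919]

x' = [-158/973, 1151/2919]
P' = [729/973 145/973; 145/973 551/2919]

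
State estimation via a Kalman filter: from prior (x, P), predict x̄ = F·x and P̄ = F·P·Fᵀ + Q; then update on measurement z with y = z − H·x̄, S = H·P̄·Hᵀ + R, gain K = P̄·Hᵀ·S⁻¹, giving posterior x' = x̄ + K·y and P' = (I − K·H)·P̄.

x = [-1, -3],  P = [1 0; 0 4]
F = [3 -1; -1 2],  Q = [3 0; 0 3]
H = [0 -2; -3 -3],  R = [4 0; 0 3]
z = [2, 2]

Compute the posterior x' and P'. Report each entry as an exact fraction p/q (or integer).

x' = [1/3, -13/12]
P' = [203/165 -152/165; -152/165 617/660]

x̄ = F·x = [0, -5]
P̄ = F·P·Fᵀ + Q = [16 -11; -11 20]
y = z − H·x̄ = [-8, -13]
S = H·P̄·Hᵀ + R = [84 54; 54 129]
K = P̄·Hᵀ·S⁻¹ = [76/165 -17/55; -617/1320 -3/220]
x' = x̄ + K·y = [1/3, -13/12]
P' = (I − K·H)·P̄ = [203/165 -152/165; -152/165 617/660]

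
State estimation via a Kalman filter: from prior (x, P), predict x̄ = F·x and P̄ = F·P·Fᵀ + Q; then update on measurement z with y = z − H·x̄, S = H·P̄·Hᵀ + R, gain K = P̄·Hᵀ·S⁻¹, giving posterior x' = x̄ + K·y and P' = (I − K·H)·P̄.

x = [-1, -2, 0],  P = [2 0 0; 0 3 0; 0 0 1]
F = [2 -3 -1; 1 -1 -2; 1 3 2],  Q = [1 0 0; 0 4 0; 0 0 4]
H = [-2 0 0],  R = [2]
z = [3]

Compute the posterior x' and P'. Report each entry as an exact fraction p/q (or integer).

x̄ = F·x = [4, 1, -7]
P̄ = F·P·Fᵀ + Q = [37 15 -25; 15 13 -11; -25 -11 37]
y = z − H·x̄ = [11]
S = H·P̄·Hᵀ + R = [150]
K = P̄·Hᵀ·S⁻¹ = [-37/75; -1/5; 1/3]
x' = x̄ + K·y = [-107/75, -6/5, -10/3]
P' = (I − K·H)·P̄ = [37/75 1/5 -1/3; 1/5 7 -1; -1/3 -1 61/3]

x' = [-107/75, -6/5, -10/3]
P' = [37/75 1/5 -1/3; 1/5 7 -1; -1/3 -1 61/3]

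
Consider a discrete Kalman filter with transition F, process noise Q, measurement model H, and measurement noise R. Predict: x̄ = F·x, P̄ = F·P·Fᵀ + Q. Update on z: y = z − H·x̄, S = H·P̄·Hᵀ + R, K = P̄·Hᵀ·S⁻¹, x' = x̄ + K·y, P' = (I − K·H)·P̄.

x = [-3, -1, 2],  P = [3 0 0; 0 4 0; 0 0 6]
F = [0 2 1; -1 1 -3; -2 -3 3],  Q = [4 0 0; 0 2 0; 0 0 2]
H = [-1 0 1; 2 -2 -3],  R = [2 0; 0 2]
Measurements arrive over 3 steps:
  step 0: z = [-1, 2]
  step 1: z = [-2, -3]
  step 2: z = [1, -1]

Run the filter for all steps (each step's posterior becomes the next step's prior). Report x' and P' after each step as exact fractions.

step 0: x̄ = F·x = [0, -4, 15]
step 0: P̄ = F·P·Fᵀ + Q = [26 -10 -6; -10 63 -60; -6 -60 104]
step 0: y = z − H·x̄ = [-16, 39]
step 0: S = H·P̄·Hᵀ + R = [144 -294; -294 726]
step 0: K = P̄·Hᵀ·S⁻¹ = [269/1509 296/1509; -2192/1509 -817/1509; 1657/1509 247/1509]
step 0: x' = x̄ + K·y = [7240/1509, -2827/1509, 5756/1509]
step 0: P' = (I − K·H)·P̄ = [21202/1509 -11704/1509 21740/1509; -11704/1509 4415/503 -16088/1509; 21740/1509 -16088/1509 25054/1509]
step 1: x̄ = F·x = [34/503, -27335/1509, 11269/1509]
step 1: P̄ = F·P·Fᵀ + Q = [19718/1509 33436/1509 -16412/503; 33436/1509 171109/503 -362357/1509; -16412/503 -362357/1509 320773/1509]
step 1: y = z − H·x̄ = [-14185/1509, -25594/1509]
step 1: S = H·P̄·Hᵀ + R = [147327/503 -456349/1509; -456349/1509 332405/503]
step 1: K = P̄·Hᵀ·S⁻¹ = [-13793197/231109019 21561481/231109019; -334594939/231109019 -123618708/231109019; 214324177/231109019 20192434/231109019]
step 1: x' = x̄ + K·y = [-220420759/231109019, 1055507878/231109019, -631296270/231109019]
step 1: P' = (I − K·H)·P̄ = [671086208/231109019 -315724994/231109019 643499814/231109019; -315724994/231109019 1285266022/231109019 -984914872/231109019; 643499814/231109019 -984914872/231109019 1072148168/231109019]
step 2: x̄ = F·x = [1479719486/231109019, 3169817447/231109019, -4619570926/231109019]
step 2: P̄ = F·P·Fᵀ + Q = [3197988844/231109019 4266612074/231109019 -7473995896/231109019; 4266612074/231109019 22469841884/231109019 -22367163178/231109019; -7473995896/231109019 -22367163178/231109019 30581060580/231109019]
step 2: y = z − H·x̄ = [6330399431/231109019, -10709625875/231109019]
step 2: S = H·P̄·Hᵀ + R = [49189259254/231109019 -82241588404/231109019; -82241588404/231109019 165512182194/231109019]
step 2: K = P̄·Hᵀ·S⁻¹ = [-106112414098/1490360244685 129928311802/1490360244685; -2037789626232/1490360244685 -736165772127/1490360244685; 260298347898/298072048937 17761503520/298072048937]
step 2: x' = x̄ + K·y = [614850601838/1490360244685, -1262574625088/1490360244685, 348789869704/298072048937]
step 2: P' = (I − K·H)·P̄ = [4319014434356/1490360244685 -1971098286686/1490360244685 821357921232/298072048937; -1971098286686/1490360244685 7835083794166/1490360244685 -1209335507830/298072048937; 821357921232/298072048937 -1209335507830/298072048937 1341954617028/298072048937]

step 0: x' = [7240/1509, -2827/1509, 5756/1509], P' = [21202/1509 -11704/1509 21740/1509; -11704/1509 4415/503 -16088/1509; 21740/1509 -16088/1509 25054/1509]
step 1: x' = [-220420759/231109019, 1055507878/231109019, -631296270/231109019], P' = [671086208/231109019 -315724994/231109019 643499814/231109019; -315724994/231109019 1285266022/231109019 -984914872/231109019; 643499814/231109019 -984914872/231109019 1072148168/231109019]
step 2: x' = [614850601838/1490360244685, -1262574625088/1490360244685, 348789869704/298072048937], P' = [4319014434356/1490360244685 -1971098286686/1490360244685 821357921232/298072048937; -1971098286686/1490360244685 7835083794166/1490360244685 -1209335507830/298072048937; 821357921232/298072048937 -1209335507830/298072048937 1341954617028/298072048937]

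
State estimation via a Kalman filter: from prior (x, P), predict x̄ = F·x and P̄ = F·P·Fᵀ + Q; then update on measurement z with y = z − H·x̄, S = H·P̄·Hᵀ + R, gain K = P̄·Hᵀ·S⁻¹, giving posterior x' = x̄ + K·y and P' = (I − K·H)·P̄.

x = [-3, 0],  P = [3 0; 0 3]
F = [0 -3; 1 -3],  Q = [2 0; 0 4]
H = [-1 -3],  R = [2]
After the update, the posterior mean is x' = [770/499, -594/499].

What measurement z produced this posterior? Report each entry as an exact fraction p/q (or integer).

z = [2]

x̄ = F·x = [0, -3]
P̄ = F·P·Fᵀ + Q = [29 27; 27 34]
S = H·P̄·Hᵀ + R = [499]
K = P̄·Hᵀ·S⁻¹ = [-110/499; -129/499]
x' − x̄ = [770/499, 903/499] = K·y
y = (KᵀK)⁻¹·Kᵀ·(x' − x̄) = [-7]
z = y + H·x̄ = [-7] + [9] = [2]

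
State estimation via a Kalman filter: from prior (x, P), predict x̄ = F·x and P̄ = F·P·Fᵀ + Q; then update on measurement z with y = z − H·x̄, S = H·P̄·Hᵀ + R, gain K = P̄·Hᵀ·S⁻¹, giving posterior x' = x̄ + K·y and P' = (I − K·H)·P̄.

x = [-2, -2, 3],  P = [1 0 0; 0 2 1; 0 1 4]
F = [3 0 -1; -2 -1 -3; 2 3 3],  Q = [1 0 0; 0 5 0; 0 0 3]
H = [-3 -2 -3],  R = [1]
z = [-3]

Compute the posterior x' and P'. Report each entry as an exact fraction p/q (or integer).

x' = [-451/92, -887/92, 565/46]
P' = [3023/276 3295/276 -2605/138; 3295/276 12419/276 -5795/138; -2605/138 -5795/138 3242/69]

x̄ = F·x = [-9, -3, -1]
P̄ = F·P·Fᵀ + Q = [14 7 -9; 7 53 -58; -9 -58 79]
y = z − H·x̄ = [-39]
S = H·P̄·Hᵀ + R = [276]
K = P̄·Hᵀ·S⁻¹ = [-29/276; 47/276; -47/138]
x' = x̄ + K·y = [-451/92, -887/92, 565/46]
P' = (I − K·H)·P̄ = [3023/276 3295/276 -2605/138; 3295/276 12419/276 -5795/138; -2605/138 -5795/138 3242/69]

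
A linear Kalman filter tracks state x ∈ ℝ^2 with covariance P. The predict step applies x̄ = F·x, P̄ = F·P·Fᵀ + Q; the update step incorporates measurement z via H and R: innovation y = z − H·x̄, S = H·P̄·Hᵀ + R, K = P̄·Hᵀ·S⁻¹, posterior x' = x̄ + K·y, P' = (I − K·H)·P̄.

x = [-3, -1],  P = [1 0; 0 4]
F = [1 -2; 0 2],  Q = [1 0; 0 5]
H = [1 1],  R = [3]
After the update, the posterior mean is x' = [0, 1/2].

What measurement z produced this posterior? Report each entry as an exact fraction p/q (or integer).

z = [2]

x̄ = F·x = [-1, -2]
P̄ = F·P·Fᵀ + Q = [18 -16; -16 21]
S = H·P̄·Hᵀ + R = [10]
K = P̄·Hᵀ·S⁻¹ = [1/5; 1/2]
x' − x̄ = [1, 5/2] = K·y
y = (KᵀK)⁻¹·Kᵀ·(x' − x̄) = [5]
z = y + H·x̄ = [5] + [-3] = [2]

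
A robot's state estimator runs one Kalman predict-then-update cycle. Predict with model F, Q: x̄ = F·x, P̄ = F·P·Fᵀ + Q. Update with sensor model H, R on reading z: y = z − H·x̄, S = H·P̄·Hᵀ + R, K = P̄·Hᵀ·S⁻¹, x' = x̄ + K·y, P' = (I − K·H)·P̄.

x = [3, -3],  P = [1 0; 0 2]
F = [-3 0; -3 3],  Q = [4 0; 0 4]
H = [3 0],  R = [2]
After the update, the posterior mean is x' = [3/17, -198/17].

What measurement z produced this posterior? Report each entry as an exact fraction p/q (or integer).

z = [1]

x̄ = F·x = [-9, -18]
P̄ = F·P·Fᵀ + Q = [13 9; 9 31]
S = H·P̄·Hᵀ + R = [119]
K = P̄·Hᵀ·S⁻¹ = [39/119; 27/119]
x' − x̄ = [156/17, 108/17] = K·y
y = (KᵀK)⁻¹·Kᵀ·(x' − x̄) = [28]
z = y + H·x̄ = [28] + [-27] = [1]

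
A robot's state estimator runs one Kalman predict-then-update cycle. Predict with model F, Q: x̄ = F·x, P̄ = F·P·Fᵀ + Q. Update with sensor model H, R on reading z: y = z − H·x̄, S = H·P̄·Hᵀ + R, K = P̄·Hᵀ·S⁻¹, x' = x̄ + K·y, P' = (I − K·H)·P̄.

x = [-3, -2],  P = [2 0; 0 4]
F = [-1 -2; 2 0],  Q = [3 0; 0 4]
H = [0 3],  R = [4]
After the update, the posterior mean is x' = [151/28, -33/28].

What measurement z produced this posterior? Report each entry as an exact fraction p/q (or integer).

z = [-3]

x̄ = F·x = [7, -6]
P̄ = F·P·Fᵀ + Q = [21 -4; -4 12]
S = H·P̄·Hᵀ + R = [112]
K = P̄·Hᵀ·S⁻¹ = [-3/28; 9/28]
x' − x̄ = [-45/28, 135/28] = K·y
y = (KᵀK)⁻¹·Kᵀ·(x' − x̄) = [15]
z = y + H·x̄ = [15] + [-18] = [-3]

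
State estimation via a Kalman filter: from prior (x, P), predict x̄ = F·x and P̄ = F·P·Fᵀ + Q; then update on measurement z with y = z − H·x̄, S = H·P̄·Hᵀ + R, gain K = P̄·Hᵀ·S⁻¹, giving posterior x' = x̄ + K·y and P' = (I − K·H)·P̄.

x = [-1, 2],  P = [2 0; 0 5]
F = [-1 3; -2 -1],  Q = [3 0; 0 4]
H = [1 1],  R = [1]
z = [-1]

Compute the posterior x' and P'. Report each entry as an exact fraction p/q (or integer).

x' = [5/23, -24/23]
P' = [779/46 -370/23; -370/23 373/23]

x̄ = F·x = [7, 0]
P̄ = F·P·Fᵀ + Q = [50 -11; -11 17]
y = z − H·x̄ = [-8]
S = H·P̄·Hᵀ + R = [46]
K = P̄·Hᵀ·S⁻¹ = [39/46; 3/23]
x' = x̄ + K·y = [5/23, -24/23]
P' = (I − K·H)·P̄ = [779/46 -370/23; -370/23 373/23]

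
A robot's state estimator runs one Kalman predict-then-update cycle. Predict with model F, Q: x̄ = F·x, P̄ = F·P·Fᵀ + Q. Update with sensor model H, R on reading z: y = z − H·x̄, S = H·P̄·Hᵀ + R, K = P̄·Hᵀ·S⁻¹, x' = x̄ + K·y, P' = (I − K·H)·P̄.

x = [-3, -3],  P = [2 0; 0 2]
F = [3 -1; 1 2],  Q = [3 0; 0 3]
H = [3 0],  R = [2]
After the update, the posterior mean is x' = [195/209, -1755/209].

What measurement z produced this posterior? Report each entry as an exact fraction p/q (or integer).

z = [3]

x̄ = F·x = [-6, -9]
P̄ = F·P·Fᵀ + Q = [23 2; 2 13]
S = H·P̄·Hᵀ + R = [209]
K = P̄·Hᵀ·S⁻¹ = [69/209; 6/209]
x' − x̄ = [1449/209, 126/209] = K·y
y = (KᵀK)⁻¹·Kᵀ·(x' − x̄) = [21]
z = y + H·x̄ = [21] + [-18] = [3]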